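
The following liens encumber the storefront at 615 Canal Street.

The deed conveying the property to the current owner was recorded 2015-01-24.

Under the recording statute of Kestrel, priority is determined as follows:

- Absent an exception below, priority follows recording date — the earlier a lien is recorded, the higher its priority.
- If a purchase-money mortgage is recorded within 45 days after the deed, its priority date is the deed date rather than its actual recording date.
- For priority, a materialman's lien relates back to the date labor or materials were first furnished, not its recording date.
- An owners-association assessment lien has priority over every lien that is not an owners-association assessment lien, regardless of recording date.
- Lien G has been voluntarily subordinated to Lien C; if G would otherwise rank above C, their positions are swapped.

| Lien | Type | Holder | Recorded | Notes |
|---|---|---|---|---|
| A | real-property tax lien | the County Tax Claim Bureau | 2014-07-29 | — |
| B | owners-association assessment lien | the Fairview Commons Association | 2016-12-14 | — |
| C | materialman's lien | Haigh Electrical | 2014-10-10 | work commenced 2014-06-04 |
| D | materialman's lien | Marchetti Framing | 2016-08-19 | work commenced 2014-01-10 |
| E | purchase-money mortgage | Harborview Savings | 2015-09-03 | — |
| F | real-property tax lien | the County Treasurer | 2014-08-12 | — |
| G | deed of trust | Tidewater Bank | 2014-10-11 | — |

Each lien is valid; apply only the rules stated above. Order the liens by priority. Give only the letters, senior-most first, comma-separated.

B, D, C, A, F, G, E

Effective dates after the stated exceptions: C's effective date is 2014-06-04, when work began; D is treated as recorded 2014-01-10, the work-commencement date; E missed the 45-day window (222 days after the deed), so its recording date stands.
B is an owners-association assessment lien and takes priority over every other lien.
The other liens, earliest effective date first: D (2014-01-10), C (2014-06-04), A (2014-07-29), F (2014-08-12), G (2014-10-11), E (2015-09-03).
G is already junior to C, so the subordination agreement changes nothing.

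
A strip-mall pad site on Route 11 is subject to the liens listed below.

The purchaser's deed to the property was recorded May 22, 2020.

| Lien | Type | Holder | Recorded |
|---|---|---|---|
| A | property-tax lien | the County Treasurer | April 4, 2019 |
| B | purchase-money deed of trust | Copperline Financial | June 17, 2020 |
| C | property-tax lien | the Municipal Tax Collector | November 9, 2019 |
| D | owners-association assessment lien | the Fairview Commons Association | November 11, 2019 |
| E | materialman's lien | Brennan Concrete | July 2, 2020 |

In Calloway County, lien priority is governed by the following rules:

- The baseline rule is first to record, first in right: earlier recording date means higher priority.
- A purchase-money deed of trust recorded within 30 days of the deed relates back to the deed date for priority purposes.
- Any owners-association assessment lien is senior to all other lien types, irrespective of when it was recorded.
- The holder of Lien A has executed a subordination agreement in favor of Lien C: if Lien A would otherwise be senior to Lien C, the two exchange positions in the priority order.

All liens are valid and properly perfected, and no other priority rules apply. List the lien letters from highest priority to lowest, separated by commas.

D, C, A, B, E

Adjusting effective dates: B's effective date is the deed date, May 22, 2020.
D is an owners-association assessment lien and takes priority over every other lien.
Among the remaining liens, by effective date: A (April 4, 2019), C (November 9, 2019), B (May 22, 2020), E (July 2, 2020).
A would otherwise be senior to C, so under the subordination agreement A and C exchange positions.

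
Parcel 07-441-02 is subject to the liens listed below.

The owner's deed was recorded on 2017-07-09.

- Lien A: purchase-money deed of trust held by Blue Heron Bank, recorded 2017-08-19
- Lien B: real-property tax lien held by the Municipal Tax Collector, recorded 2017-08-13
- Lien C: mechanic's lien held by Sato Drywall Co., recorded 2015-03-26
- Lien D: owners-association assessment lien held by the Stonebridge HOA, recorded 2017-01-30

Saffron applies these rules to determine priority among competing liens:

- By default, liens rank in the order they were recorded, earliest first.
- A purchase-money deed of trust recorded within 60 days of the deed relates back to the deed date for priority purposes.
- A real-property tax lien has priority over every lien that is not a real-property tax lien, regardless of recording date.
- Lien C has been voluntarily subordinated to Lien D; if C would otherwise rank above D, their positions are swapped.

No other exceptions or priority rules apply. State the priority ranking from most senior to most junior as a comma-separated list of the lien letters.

B, D, C, A

Effective dates: A relates back to the deed date 2017-07-09.
B, as a real-property tax lien, has superpriority and ranks first.
The other liens, earliest effective date first: C (2015-03-26), D (2017-01-30), A (2017-07-09).
C is senior to D before the subordination, so the two trade places.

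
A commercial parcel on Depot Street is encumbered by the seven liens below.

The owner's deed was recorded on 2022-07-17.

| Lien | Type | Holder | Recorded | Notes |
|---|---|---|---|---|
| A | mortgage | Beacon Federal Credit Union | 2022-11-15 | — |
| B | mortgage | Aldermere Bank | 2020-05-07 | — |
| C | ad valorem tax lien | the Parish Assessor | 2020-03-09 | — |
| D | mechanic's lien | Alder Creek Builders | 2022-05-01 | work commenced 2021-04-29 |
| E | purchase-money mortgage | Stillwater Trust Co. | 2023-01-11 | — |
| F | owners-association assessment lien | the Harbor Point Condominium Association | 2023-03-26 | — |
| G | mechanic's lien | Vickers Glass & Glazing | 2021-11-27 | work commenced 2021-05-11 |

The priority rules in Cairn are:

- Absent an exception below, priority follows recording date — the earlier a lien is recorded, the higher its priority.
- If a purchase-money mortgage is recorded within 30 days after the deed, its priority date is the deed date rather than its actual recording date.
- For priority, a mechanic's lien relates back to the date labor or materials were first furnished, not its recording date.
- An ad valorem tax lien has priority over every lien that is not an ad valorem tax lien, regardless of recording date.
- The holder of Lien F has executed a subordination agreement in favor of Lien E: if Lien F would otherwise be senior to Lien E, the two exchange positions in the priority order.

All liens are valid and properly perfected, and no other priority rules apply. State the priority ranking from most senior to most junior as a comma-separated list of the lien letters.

Effective dates after the stated exceptions: D relates back to 2021-04-29 (work commenced); E missed the 30-day window (178 days after the deed), so its recording date stands; G's effective date is 2021-05-11, when work began.
C is an ad valorem tax lien, so it outranks all other liens regardless of date.
Remaining liens by effective date: B (2020-05-07), D (2021-04-29), G (2021-05-11), A (2022-11-15), E (2023-01-11), F (2023-03-26).
Since F is not senior to E, the subordination leaves the order unchanged.

C, B, D, G, A, E, F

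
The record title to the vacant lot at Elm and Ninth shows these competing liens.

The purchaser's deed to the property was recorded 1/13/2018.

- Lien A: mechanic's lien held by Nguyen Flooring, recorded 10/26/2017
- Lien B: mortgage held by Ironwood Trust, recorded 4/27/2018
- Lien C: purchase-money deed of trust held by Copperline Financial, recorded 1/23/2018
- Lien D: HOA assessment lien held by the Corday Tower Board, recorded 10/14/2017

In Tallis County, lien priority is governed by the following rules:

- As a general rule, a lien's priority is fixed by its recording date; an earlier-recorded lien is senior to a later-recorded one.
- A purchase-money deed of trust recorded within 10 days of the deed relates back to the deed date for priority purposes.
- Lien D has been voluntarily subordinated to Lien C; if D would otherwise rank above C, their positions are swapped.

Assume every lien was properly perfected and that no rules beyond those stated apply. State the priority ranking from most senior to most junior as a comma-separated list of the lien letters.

C, A, D, B

First, effective dates: C was recorded within the 10-day window, so its effective date is the deed date 1/13/2018.
Ordering by effective date: D (10/14/2017), A (10/26/2017), C (1/13/2018), B (4/27/2018).
D is senior to C before the subordination, so the two trade places.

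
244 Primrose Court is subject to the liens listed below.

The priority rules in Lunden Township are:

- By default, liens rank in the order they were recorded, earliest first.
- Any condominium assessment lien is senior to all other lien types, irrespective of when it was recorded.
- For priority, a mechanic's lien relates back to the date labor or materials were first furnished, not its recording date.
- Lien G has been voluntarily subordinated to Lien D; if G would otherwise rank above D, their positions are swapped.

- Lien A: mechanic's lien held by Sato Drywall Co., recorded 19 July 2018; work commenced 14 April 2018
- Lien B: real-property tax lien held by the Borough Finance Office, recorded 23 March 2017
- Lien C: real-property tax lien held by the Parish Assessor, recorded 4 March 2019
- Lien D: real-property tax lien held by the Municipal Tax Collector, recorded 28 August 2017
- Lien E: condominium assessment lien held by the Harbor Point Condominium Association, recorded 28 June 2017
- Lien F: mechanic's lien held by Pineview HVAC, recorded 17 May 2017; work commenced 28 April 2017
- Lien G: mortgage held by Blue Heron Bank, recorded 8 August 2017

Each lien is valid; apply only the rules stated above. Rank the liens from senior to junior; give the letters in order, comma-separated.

First, effective dates: A's effective date is 14 April 2018, when work began; F relates back to 28 April 2017 (work commenced).
As a condominium assessment lien, E is senior to every other lien.
Among the remaining liens, by effective date: B (23 March 2017), F (28 April 2017), G (8 August 2017), D (28 August 2017), A (14 April 2018), C (4 March 2019).
G is senior to D before the subordination, so the two trade places.

E, B, F, D, G, A, C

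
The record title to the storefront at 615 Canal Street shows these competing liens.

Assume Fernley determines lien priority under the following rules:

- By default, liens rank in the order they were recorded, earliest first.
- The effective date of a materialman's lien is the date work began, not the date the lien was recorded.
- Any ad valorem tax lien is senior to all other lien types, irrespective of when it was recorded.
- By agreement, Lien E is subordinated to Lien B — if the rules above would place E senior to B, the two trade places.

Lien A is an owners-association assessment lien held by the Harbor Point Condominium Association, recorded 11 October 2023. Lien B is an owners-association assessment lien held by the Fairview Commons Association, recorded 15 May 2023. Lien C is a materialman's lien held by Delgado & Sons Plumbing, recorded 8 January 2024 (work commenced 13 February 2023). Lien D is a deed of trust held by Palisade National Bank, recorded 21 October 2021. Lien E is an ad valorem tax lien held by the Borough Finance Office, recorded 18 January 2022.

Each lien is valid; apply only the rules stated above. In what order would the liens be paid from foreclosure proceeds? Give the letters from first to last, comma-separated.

First, effective dates: C's effective date is 13 February 2023, when work began.
E is an ad valorem tax lien, so it outranks all other liens regardless of date.
Remaining liens by effective date: D (21 October 2021), C (13 February 2023), B (15 May 2023), A (11 October 2023).
Because E would otherwise rank above B, the subordination swaps them.

B, D, C, E, A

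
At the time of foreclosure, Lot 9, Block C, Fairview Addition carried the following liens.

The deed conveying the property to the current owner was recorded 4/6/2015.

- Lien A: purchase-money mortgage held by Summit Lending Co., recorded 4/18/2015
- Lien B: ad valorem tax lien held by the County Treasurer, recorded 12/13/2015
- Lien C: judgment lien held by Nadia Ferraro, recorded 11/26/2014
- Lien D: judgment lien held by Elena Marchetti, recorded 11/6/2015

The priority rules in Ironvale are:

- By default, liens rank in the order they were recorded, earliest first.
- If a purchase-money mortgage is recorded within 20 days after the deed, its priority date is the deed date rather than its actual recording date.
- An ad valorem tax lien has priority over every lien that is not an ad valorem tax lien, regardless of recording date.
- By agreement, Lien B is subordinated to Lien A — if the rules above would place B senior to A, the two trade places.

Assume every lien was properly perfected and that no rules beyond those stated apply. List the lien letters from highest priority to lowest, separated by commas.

First, effective dates: A was recorded within the 20-day window, so its effective date is the deed date 4/6/2015.
B is an ad valorem tax lien, so it outranks all other liens regardless of date.
Ordering the rest by effective date: C (11/26/2014), A (4/6/2015), D (11/6/2015).
The subordination applies — B was senior to A — so B and A swap.

A, C, B, D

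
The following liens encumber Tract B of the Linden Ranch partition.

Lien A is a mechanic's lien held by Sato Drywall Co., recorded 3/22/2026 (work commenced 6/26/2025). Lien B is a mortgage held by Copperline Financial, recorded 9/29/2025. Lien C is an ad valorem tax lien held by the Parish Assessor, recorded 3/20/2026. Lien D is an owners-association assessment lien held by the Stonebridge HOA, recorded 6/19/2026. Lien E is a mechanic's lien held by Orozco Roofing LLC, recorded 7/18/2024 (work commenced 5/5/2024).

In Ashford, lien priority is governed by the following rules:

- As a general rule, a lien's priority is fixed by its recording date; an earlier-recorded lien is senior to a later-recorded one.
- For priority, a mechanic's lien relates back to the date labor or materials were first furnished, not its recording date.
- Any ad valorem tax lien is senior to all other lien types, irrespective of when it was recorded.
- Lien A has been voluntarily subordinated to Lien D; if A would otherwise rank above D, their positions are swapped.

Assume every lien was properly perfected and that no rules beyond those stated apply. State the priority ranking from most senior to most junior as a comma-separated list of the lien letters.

C, E, D, B, A

Adjusting effective dates: A is treated as recorded 6/26/2025, the work-commencement date; E's effective date is 5/5/2024, when work began.
As an ad valorem tax lien, C is senior to every other lien.
Among the remaining liens, by effective date: E (5/5/2024), A (6/26/2025), B (9/29/2025), D (6/19/2026).
A would otherwise be senior to D, so under the subordination agreement A and D exchange positions.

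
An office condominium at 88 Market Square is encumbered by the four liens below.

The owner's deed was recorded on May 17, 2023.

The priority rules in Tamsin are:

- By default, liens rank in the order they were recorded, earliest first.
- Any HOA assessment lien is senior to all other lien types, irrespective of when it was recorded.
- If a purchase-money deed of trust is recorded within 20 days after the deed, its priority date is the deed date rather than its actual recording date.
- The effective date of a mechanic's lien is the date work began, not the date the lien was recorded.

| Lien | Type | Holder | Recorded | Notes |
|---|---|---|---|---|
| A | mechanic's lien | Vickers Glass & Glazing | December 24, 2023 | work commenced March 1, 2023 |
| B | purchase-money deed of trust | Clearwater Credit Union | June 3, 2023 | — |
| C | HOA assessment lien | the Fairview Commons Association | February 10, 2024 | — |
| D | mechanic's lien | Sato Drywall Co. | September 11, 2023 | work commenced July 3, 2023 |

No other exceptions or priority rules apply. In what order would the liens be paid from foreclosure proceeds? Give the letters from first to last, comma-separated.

C, A, B, D

Effective dates: A's effective date is March 1, 2023, when work began; B was recorded within the 20-day window, so its effective date is the deed date May 17, 2023; D relates back to July 3, 2023 (work commenced).
C, as an HOA assessment lien, has superpriority and ranks first.
The other liens, earliest effective date first: A (March 1, 2023), B (May 17, 2023), D (July 3, 2023).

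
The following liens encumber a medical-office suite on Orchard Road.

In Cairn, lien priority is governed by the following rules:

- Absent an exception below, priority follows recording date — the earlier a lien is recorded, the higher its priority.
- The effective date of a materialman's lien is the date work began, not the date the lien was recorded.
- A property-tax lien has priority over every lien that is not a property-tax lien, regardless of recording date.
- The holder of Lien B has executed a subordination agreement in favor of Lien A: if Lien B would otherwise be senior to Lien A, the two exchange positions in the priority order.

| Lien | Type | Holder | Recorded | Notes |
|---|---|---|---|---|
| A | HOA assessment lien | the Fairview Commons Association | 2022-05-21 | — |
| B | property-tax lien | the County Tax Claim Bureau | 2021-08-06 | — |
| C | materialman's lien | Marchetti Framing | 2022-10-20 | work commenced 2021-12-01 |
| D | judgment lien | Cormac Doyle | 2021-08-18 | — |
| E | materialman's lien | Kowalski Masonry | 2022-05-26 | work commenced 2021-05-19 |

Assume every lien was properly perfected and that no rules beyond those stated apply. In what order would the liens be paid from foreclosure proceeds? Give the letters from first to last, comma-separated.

A, E, D, C, B

First, effective dates: C's effective date is 2021-12-01, when work began; E's effective date is 2021-05-19, when work began.
B is a property-tax lien and takes priority over every other lien.
Ordering the rest by effective date: E (2021-05-19), D (2021-08-18), C (2021-12-01), A (2022-05-21).
B is senior to A before the subordination, so the two trade places.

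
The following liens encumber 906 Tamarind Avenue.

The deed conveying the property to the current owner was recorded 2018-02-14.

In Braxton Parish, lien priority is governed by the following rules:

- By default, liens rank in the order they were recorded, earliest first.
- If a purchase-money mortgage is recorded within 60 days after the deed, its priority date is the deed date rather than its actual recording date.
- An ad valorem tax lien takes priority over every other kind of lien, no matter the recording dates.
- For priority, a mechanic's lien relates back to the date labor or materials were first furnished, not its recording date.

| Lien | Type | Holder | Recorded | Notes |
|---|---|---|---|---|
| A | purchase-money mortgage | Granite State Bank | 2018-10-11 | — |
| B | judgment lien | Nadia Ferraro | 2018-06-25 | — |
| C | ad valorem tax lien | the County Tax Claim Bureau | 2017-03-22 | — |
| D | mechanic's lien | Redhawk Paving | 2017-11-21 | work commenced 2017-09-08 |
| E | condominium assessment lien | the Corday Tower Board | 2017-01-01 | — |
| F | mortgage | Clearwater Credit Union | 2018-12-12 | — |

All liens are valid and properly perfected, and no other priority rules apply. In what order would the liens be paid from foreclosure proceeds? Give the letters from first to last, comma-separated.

C, E, D, B, A, F

Effective dates: A missed the 60-day window (239 days after the deed), so its recording date stands; D's effective date is 2017-09-08, when work began.
C is an ad valorem tax lien and takes priority over every other lien.
Remaining liens by effective date: E (2017-01-01), D (2017-09-08), B (2018-06-25), A (2018-10-11), F (2018-12-12).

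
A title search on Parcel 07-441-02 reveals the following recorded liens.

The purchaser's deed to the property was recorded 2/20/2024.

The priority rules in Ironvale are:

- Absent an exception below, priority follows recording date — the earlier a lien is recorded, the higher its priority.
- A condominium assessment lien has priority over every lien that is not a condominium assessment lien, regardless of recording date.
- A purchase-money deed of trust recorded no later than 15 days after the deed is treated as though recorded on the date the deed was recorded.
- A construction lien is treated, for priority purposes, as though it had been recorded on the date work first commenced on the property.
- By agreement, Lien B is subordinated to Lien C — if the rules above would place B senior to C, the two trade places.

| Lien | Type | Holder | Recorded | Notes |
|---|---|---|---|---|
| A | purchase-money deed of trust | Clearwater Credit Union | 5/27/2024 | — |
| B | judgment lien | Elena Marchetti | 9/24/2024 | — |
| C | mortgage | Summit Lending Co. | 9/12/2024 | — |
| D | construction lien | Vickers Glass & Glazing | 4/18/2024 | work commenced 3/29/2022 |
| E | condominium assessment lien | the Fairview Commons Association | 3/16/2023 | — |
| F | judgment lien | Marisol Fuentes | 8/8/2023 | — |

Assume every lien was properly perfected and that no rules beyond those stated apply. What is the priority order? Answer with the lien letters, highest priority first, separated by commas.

E, D, F, A, C, B

Adjusting effective dates: A missed the 15-day window (97 days after the deed), so its recording date stands; D's effective date is 3/29/2022, when work began.
E is a condominium assessment lien, so it outranks all other liens regardless of date.
Ordering the rest by effective date: D (3/29/2022), F (8/8/2023), A (5/27/2024), C (9/12/2024), B (9/24/2024).
B is already junior to C, so the subordination agreement changes nothing.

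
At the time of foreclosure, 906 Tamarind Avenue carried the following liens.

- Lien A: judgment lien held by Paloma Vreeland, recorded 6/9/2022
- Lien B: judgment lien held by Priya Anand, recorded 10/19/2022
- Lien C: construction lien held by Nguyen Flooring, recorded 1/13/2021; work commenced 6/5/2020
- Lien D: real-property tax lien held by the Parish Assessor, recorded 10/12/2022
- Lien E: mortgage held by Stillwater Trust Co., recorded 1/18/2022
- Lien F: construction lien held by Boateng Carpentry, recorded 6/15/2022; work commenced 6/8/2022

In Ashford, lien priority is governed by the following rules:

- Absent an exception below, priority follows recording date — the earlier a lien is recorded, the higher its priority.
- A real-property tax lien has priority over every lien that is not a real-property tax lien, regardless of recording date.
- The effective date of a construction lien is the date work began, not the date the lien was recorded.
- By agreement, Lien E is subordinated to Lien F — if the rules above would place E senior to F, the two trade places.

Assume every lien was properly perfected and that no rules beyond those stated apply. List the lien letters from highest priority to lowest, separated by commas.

Adjusting effective dates: C's effective date is 6/5/2020, when work began; F is treated as recorded 6/8/2022, the work-commencement date.
D is a real-property tax lien, so it outranks all other liens regardless of date.
The other liens, earliest effective date first: C (6/5/2020), E (1/18/2022), F (6/8/2022), A (6/9/2022), B (10/19/2022).
Because E would otherwise rank above F, the subordination swaps them.

D, C, F, E, A, B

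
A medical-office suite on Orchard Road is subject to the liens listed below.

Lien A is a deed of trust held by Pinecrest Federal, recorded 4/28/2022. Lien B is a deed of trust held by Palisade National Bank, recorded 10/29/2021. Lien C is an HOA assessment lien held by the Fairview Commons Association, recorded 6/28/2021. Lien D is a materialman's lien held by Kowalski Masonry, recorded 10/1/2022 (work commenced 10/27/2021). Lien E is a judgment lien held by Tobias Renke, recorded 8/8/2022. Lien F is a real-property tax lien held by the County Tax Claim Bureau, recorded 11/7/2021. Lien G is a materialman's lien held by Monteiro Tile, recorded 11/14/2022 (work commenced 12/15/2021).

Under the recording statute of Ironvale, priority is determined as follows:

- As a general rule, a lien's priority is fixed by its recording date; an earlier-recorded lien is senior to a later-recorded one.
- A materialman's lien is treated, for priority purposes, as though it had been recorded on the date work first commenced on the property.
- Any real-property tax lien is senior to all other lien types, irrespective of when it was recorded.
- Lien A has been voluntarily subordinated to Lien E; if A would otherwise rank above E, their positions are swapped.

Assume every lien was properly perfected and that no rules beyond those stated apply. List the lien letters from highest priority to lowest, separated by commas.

Effective dates after the stated exceptions: D's effective date is 10/27/2021, when work began; G is treated as recorded 12/15/2021, the work-commencement date.
F is a real-property tax lien, so it outranks all other liens regardless of date.
The other liens, earliest effective date first: C (6/28/2021), D (10/27/2021), B (10/29/2021), G (12/15/2021), A (4/28/2022), E (8/8/2022).
Because A would otherwise rank above E, the subordination swaps them.

F, C, D, B, G, E, A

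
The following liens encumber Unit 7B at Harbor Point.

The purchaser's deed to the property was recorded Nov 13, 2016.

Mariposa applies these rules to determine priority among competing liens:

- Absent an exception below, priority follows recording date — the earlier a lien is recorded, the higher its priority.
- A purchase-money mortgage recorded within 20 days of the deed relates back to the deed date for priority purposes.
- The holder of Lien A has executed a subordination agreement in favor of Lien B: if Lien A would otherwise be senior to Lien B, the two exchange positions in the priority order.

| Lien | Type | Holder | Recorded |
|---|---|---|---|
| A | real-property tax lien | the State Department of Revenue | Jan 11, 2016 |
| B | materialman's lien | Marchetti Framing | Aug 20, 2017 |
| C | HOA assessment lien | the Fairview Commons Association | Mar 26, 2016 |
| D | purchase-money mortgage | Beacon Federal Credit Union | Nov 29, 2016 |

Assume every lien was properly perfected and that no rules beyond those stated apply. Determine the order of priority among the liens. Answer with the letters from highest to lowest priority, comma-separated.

B, C, D, A

Adjusting effective dates: D relates back to the deed date Nov 13, 2016.
Ordering by effective date: A (Jan 11, 2016), C (Mar 26, 2016), D (Nov 13, 2016), B (Aug 20, 2017).
A would otherwise be senior to B, so under the subordination agreement A and B exchange positions.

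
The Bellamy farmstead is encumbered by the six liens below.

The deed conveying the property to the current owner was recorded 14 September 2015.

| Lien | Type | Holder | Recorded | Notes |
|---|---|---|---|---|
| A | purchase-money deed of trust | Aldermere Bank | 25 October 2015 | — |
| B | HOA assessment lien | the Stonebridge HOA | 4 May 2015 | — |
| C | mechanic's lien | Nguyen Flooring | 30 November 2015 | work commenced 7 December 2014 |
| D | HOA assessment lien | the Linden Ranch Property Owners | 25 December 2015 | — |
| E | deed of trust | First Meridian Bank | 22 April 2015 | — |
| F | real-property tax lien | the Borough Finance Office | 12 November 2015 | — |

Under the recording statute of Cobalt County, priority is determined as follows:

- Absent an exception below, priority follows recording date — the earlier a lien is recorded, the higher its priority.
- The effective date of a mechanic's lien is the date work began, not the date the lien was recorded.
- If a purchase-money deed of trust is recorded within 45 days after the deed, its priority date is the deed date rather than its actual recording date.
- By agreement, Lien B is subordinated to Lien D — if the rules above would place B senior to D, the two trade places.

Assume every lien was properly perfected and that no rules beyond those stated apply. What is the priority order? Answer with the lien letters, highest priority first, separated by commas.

C, E, D, A, F, B

Adjusting effective dates: A relates back to the deed date 14 September 2015; C's effective date is 7 December 2014, when work began.
Ordering by effective date: C (7 December 2014), E (22 April 2015), B (4 May 2015), A (14 September 2015), F (12 November 2015), D (25 December 2015).
The subordination applies — B was senior to D — so B and D swap.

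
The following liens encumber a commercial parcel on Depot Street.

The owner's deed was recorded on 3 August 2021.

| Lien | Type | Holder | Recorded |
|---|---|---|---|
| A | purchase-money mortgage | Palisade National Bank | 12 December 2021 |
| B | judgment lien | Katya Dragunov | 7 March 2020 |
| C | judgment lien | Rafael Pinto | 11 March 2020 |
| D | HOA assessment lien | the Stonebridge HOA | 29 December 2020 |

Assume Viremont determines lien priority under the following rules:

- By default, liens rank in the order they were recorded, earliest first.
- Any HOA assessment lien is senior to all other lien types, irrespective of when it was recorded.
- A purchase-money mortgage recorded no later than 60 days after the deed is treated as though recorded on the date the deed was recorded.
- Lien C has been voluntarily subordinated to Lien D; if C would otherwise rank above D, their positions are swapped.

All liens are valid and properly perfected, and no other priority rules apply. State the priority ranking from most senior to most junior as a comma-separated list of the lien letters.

Effective dates: A was recorded 131 days after the deed — beyond 60 days — so no relation-back applies.
D, as an HOA assessment lien, has superpriority and ranks first.
Among the remaining liens, by effective date: B (7 March 2020), C (11 March 2020), A (12 December 2021).
Since C is not senior to D, the subordination leaves the order unchanged.

D, B, C, A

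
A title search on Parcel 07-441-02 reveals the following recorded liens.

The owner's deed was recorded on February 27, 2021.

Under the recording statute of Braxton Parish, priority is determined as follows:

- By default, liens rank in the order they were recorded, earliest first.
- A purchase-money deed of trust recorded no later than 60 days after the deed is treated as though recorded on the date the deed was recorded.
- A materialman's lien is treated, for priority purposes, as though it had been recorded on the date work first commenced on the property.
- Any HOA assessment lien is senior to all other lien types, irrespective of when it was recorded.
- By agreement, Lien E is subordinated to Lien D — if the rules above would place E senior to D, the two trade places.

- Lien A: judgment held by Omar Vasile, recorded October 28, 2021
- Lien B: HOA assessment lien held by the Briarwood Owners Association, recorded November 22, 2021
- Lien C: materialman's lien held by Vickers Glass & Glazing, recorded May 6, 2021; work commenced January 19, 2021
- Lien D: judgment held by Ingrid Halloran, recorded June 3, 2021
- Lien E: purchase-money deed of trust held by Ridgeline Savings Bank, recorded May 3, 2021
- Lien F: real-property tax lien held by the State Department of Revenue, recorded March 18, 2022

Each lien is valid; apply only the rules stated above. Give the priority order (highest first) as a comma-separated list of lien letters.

Adjusting effective dates: C relates back to January 19, 2021 (work commenced); E missed the 60-day window (65 days after the deed), so its recording date stands.
B is an HOA assessment lien, so it outranks all other liens regardless of date.
Remaining liens by effective date: C (January 19, 2021), E (May 3, 2021), D (June 3, 2021), A (October 28, 2021), F (March 18, 2022).
The subordination applies — E was senior to D — so E and D swap.

B, C, D, E, A, F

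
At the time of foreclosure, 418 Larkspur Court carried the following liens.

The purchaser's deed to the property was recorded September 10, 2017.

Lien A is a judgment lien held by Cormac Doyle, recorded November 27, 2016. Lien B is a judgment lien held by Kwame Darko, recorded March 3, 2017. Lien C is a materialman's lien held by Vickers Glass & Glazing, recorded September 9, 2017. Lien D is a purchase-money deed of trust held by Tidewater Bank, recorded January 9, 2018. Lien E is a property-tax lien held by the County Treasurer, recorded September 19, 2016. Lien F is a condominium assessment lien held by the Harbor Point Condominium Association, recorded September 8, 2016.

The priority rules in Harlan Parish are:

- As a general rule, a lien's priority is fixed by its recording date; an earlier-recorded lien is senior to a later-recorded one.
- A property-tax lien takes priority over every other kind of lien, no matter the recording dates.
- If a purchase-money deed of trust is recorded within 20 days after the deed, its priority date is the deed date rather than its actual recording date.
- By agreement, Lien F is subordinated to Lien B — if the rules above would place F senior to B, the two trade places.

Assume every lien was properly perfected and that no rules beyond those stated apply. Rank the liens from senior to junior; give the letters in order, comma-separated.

E, B, A, F, C, D

Effective dates: D was recorded 121 days after the deed, outside the 20-day window, so it keeps its recording date.
As a property-tax lien, E is senior to every other lien.
Remaining liens by effective date: F (September 8, 2016), A (November 27, 2016), B (March 3, 2017), C (September 9, 2017), D (January 9, 2018).
Because F would otherwise rank above B, the subordination swaps them.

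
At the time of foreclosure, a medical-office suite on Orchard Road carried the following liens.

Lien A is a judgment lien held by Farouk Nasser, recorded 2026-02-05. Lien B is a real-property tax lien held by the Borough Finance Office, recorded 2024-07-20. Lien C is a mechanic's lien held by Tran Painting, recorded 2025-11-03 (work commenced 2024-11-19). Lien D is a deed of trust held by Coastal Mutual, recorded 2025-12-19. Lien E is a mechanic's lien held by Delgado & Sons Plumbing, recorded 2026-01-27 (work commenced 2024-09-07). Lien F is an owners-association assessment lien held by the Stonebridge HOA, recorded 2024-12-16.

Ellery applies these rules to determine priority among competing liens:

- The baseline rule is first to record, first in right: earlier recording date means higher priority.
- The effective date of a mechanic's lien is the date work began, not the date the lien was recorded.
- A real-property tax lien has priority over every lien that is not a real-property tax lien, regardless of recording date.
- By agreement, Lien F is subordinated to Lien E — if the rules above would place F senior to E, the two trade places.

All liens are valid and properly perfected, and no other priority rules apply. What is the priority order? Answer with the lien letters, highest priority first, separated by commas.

B, E, C, F, D, A

Adjusting effective dates: C's effective date is 2024-11-19, when work began; E relates back to 2024-09-07 (work commenced).
B is a real-property tax lien and takes priority over every other lien.
Ordering the rest by effective date: E (2024-09-07), C (2024-11-19), F (2024-12-16), D (2025-12-19), A (2026-02-05).
F is already junior to E, so the subordination agreement changes nothing.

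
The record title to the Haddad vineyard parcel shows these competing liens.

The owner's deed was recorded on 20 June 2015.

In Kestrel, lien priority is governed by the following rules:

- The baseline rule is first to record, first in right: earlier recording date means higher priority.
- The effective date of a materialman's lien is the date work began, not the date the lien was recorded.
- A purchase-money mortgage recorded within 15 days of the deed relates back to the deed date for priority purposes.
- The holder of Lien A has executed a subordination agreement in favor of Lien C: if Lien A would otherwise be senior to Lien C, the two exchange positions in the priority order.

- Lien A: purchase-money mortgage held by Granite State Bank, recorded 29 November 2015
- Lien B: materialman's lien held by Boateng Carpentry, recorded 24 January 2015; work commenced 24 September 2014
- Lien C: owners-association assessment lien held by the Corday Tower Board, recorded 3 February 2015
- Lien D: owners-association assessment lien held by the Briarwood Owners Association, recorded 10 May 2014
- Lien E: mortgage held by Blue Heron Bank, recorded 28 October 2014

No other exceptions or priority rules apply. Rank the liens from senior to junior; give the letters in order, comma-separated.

First, effective dates: A missed the 15-day window (162 days after the deed), so its recording date stands; B is treated as recorded 24 September 2014, the work-commencement date.
By effective date, earliest first: D (10 May 2014), B (24 September 2014), E (28 October 2014), C (3 February 2015), A (29 November 2015).
Since A is not senior to C, the subordination leaves the order unchanged.

D, B, E, C, A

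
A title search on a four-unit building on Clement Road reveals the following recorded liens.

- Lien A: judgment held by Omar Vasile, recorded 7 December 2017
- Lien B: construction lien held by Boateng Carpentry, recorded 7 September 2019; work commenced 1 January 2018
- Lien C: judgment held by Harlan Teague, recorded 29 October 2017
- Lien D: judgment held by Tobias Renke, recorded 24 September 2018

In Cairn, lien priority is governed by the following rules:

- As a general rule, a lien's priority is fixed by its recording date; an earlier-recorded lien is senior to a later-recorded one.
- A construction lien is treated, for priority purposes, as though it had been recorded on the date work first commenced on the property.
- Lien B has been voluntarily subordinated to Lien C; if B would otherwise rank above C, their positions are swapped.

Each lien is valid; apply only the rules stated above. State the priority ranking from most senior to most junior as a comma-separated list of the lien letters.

Adjusting effective dates: B relates back to 1 January 2018 (work commenced).
By effective date, earliest first: C (29 October 2017), A (7 December 2017), B (1 January 2018), D (24 September 2018).
B is already junior to C, so the subordination agreement changes nothing.

C, A, B, D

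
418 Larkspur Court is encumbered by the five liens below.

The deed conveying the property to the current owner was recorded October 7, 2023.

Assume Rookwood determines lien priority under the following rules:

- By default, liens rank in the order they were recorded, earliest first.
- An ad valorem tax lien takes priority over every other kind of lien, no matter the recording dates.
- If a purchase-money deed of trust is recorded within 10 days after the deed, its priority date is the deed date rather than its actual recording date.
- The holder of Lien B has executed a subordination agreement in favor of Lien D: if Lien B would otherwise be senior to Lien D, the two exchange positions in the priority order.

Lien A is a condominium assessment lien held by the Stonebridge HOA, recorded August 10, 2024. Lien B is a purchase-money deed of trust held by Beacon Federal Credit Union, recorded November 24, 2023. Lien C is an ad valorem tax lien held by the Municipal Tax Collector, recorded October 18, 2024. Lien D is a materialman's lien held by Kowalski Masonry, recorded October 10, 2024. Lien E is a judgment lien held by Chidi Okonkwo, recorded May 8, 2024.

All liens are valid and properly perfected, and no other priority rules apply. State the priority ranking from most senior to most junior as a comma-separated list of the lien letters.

Effective dates after the stated exceptions: B was recorded 48 days after the deed — beyond 10 days — so no relation-back applies.
C is an ad valorem tax lien, so it outranks all other liens regardless of date.
Ordering the rest by effective date: B (November 24, 2023), E (May 8, 2024), A (August 10, 2024), D (October 10, 2024).
B is senior to D before the subordination, so the two trade places.

C, D, E, A, B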